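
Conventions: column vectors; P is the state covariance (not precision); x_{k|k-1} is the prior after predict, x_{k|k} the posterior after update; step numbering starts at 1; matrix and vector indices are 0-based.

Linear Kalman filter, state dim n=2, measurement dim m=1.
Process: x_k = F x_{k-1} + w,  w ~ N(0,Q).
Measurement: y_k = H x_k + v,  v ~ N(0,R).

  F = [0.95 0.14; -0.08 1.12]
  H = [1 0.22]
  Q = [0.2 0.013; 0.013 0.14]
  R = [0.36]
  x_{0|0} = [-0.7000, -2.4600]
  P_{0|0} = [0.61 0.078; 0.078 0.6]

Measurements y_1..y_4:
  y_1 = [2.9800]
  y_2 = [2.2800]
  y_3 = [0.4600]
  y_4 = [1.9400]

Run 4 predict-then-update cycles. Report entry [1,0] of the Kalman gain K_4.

step 1: x^-=[-1.0094, -2.6992]  P^-=[0.7830 0.1428; 0.1428 0.8826]  S=[1.2486]  K=[0.6523; 0.2699]  nu=[4.5832]  x^+=[1.9802, -1.4622]  P^+=[0.2518 -0.0770; -0.0770 0.7916]
step 2: x^-=[1.6765, -1.7960]  P^-=[0.4223 0.0369; 0.0369 1.1484]  S=[0.8541]  K=[0.5039; 0.3391]  nu=[0.9986]  x^+=[2.1797, -1.4575]  P^+=[0.2054 -0.1090; -0.1090 1.0502]
step 3: x^-=[1.8667, -1.8067]  P^-=[0.3770 0.0473; 0.0473 1.4782]  S=[0.8293]  K=[0.4671; 0.4492]  nu=[-1.0092]  x^+=[1.3953, -2.2601]  P^+=[0.1960 -0.1267; -0.1267 1.3109]
step 4: x^-=[1.0091, -2.6429]  P^-=[0.3689 0.0703; 0.0703 1.8083]  S=[0.8474]  K=[0.4536; 0.5524]  nu=[1.5123]  x^+=[1.6951, -1.8074]  P^+=[0.1946 -0.1421; -0.1421 1.5497]

K[1,0] = 0.5524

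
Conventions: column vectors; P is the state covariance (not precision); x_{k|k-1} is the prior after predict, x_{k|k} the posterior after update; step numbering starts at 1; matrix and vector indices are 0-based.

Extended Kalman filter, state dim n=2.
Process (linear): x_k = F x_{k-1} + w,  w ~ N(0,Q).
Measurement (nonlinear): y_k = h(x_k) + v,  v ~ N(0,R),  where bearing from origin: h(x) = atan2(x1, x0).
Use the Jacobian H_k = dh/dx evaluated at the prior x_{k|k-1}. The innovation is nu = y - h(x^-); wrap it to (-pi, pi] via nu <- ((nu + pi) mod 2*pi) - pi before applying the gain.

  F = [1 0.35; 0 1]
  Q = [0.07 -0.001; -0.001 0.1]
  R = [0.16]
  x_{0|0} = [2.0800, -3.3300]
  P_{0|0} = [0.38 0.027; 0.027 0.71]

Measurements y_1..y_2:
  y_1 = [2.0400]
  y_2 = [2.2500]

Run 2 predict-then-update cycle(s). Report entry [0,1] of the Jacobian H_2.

H_jac[0,1] = -0.0869

step 1: x^-=[0.9145, -3.3300]  P^-=[0.5559 0.2745; 0.2745 0.8100]  H_jac=[0.2792 0.0767]  S=[0.2199]  K=[0.8017; 0.6312]  nu=[-2.9404]  x^+=[-1.4429, -5.1858]  P^+=[0.4146 0.1632; 0.1632 0.7224]
step 2: x^-=[-3.2580, -5.1858]  P^-=[0.6873 0.4151; 0.4151 0.8224]  H_jac=[0.1383 -0.0869]  S=[0.1694]  K=[0.3482; -0.0829]  nu=[-1.9015]  x^+=[-3.9200, -5.0282]  P^+=[0.6668 0.4200; 0.4200 0.8213]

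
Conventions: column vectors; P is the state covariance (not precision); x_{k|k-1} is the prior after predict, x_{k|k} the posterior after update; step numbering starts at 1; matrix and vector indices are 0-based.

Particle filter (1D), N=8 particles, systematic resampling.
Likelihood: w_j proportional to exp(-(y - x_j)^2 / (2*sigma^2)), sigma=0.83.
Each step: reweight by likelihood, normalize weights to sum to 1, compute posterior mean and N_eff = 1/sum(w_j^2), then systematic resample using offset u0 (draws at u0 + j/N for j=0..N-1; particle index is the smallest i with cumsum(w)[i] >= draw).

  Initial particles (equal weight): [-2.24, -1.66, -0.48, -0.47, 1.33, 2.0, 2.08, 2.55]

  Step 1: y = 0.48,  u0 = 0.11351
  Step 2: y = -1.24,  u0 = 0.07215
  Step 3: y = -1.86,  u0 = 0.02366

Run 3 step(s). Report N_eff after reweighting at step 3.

N_eff = 7.9992

step 1: w=[0.0023, 0.0176, 0.2497, 0.2532, 0.2885, 0.0911, 0.0760, 0.0217]  mean=0.5064  Neff=4.4541  idx=[2, 2, 3, 3, 4, 4, 5, 7]
step 2: w=[0.2498, 0.2498, 0.2470, 0.2470, 0.0031, 0.0031, 0.0002, 0.0000]  mean=-0.4632  Neff=4.0520  idx=[0, 0, 1, 1, 2, 2, 3, 3]
step 3: w=[0.1263, 0.1263, 0.1263, 0.1263, 0.1237, 0.1237, 0.1237, 0.1237]  mean=-0.4751  Neff=7.9992  idx=[0, 1, 2, 3, 4, 5, 6, 7]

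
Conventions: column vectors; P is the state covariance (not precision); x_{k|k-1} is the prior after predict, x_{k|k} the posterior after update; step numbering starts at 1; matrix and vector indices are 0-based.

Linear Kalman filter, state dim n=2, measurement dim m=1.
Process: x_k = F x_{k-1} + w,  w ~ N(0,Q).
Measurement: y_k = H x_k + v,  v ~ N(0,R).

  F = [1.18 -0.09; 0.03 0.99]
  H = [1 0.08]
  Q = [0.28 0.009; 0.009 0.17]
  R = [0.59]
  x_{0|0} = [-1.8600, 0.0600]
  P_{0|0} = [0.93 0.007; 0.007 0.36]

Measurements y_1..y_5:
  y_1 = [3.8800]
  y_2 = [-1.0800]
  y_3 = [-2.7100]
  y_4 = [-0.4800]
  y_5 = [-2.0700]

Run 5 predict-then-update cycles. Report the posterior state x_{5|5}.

x_post = [-1.7050, 0.2496]

step 1: x^-=[-2.2002, 0.0036]  P^-=[1.5764 0.0180; 0.0180 0.5241]  S=[2.1726]  K=[0.7262; 0.0276]  nu=[6.0799]  x^+=[2.2152, 0.1713]  P^+=[0.4305 -0.0255; -0.0255 0.5224]
step 2: x^-=[2.5985, 0.2361]  P^-=[0.8891 -0.0521; -0.0521 0.6809]  S=[1.4751]  K=[0.5999; 0.0016]  nu=[-3.6974]  x^+=[0.3804, 0.2300]  P^+=[0.3582 -0.0535; -0.0535 0.6809]
step 3: x^-=[0.4282, 0.2391]  P^-=[0.7957 -0.1013; -0.1013 0.8345]  S=[1.3748]  K=[0.5729; -0.0252]  nu=[-3.1573]  x^+=[-1.3805, 0.3185]  P^+=[0.3445 -0.0815; -0.0815 0.8336]
step 4: x^-=[-1.6577, 0.2739]  P^-=[0.7838 -0.1481; -0.1481 0.9825]  S=[1.3564]  K=[0.5691; -0.0512]  nu=[1.1557]  x^+=[-0.9999, 0.2147]  P^+=[0.3445 -0.1086; -0.1086 0.9789]
step 5: x^-=[-1.1992, 0.1826]  P^-=[0.7906 -0.1925; -0.1925 1.1233]  S=[1.3570]  K=[0.5713; -0.0757]  nu=[-0.8854]  x^+=[-1.7050, 0.2496]  P^+=[0.3478 -0.1339; -0.1339 1.1156]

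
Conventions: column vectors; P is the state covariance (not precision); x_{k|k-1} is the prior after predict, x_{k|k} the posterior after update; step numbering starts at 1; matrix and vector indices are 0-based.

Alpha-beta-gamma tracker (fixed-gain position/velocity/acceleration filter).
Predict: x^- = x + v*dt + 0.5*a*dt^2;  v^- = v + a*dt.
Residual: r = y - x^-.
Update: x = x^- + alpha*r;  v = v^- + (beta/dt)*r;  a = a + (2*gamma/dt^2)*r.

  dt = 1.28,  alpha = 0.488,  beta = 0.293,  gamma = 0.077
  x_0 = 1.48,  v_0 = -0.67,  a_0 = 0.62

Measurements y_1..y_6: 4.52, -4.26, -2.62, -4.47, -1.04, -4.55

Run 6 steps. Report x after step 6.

x_post = -4.5136

step 1: x_pred=1.1303  r=3.3897  x^+=2.7845  v^+=0.8995  a^+=0.9386
step 2: x_pred=4.7048  r=-8.9648  x^+=0.3300  v^+=0.0489  a^+=0.0960
step 3: x_pred=0.4711  r=-3.0911  x^+=-1.0373  v^+=-0.5359  a^+=-0.1946
step 4: x_pred=-1.8827  r=-2.5873  x^+=-3.1453  v^+=-1.3772  a^+=-0.4378
step 5: x_pred=-5.2667  r=4.2267  x^+=-3.2041  v^+=-0.9700  a^+=-0.0405
step 6: x_pred=-4.4788  r=-0.0712  x^+=-4.5136  v^+=-1.0381  a^+=-0.0472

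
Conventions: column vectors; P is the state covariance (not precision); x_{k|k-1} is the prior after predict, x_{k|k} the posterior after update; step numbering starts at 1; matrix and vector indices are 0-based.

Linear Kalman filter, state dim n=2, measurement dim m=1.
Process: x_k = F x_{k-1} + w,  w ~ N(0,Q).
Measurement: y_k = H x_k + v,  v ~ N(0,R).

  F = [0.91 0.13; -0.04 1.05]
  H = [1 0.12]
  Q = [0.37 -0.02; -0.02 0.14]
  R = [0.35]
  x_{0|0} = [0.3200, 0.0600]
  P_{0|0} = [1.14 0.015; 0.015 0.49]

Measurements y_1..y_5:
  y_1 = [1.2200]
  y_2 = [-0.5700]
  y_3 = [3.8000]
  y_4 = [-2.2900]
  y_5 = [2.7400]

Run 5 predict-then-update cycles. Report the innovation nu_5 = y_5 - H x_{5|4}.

innov = [3.3670]

step 1: x^-=[0.2990, 0.0502]  P^-=[1.3259 0.0196; 0.0196 0.6808]  S=[1.6904]  K=[0.7858; 0.0599]  nu=[0.9150]  x^+=[1.0179, 0.1051]  P^+=[0.2822 -0.0600; -0.0600 0.6747]
step 2: x^-=[0.9400, 0.0696]  P^-=[0.6009 0.0048; 0.0048 0.8894]  S=[0.9649]  K=[0.6234; 0.1156]  nu=[-1.5183]  x^+=[-0.0065, -0.1059]  P^+=[0.2260 -0.0647; -0.0647 0.8765]
step 3: x^-=[-0.0197, -0.1110]  P^-=[0.5566 0.0299; 0.0299 1.1121]  S=[0.9298]  K=[0.6025; 0.1757]  nu=[3.8330]  x^+=[2.2897, 0.5625]  P^+=[0.2191 -0.0685; -0.0685 1.0834]
step 4: x^-=[2.1567, 0.4990]  P^-=[0.5535 0.0548; 0.0548 1.3406]  S=[0.9360]  K=[0.5984; 0.2304]  nu=[-4.5066]  x^+=[-0.5401, -0.5394]  P^+=[0.2184 -0.0743; -0.0743 1.2909]
step 5: x^-=[-0.5616, -0.5447]  P^-=[0.5551 0.0777; 0.0777 1.5698]  S=[0.9463]  K=[0.5964; 0.2812]  nu=[3.3670]  x^+=[1.4465, 0.4019]  P^+=[0.2185 -0.0810; -0.0810 1.4950]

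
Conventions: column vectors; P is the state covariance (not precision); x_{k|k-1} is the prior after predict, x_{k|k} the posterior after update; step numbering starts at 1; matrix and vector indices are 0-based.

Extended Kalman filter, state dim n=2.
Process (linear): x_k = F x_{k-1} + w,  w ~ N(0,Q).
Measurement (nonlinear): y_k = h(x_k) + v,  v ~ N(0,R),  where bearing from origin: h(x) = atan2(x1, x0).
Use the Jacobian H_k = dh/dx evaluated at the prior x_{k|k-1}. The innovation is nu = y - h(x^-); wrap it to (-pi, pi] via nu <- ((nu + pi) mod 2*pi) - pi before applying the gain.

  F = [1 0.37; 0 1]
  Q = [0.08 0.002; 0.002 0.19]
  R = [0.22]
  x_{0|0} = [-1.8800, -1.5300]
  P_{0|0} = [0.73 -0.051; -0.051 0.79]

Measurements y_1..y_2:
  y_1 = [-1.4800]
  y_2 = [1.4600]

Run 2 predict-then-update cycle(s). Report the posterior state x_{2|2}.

x_post = [-3.7799, -1.4716]

step 1: x^-=[-2.4461, -1.5300]  P^-=[0.8804 0.2433; 0.2433 0.9800]  H_jac=[0.1838 -0.2939]  S=[0.3081]  K=[0.2932; -0.7896]  nu=[1.1026]  x^+=[-2.1228, -2.4006]  P^+=[0.8539 0.3146; 0.3146 0.7879]
step 2: x^-=[-3.0111, -2.4006]  P^-=[1.2746 0.6082; 0.6082 0.9779]  H_jac=[0.1619 -0.2030]  S=[0.2537]  K=[0.3265; -0.3946]  nu=[-2.3547]  x^+=[-3.7799, -1.4716]  P^+=[1.2476 0.6408; 0.6408 0.9384]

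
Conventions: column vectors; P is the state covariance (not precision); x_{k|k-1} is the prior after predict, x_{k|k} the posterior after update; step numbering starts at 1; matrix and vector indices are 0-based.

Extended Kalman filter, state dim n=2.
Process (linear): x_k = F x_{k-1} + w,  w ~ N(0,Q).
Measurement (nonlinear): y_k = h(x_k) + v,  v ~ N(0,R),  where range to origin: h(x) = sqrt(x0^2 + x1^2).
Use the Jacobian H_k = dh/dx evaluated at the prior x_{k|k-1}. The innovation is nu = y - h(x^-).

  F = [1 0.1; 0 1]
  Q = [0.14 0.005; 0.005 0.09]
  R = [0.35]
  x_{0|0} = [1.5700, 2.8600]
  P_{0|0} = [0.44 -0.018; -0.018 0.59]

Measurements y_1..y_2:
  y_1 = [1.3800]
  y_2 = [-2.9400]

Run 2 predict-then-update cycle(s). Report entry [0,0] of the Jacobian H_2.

step 1: x^-=[1.8560, 2.8600]  P^-=[0.5823 0.0460; 0.0460 0.6800]  H_jac=[0.5444 0.8388]  S=[1.0431]  K=[0.3409; 0.5709]  nu=[-2.0294]  x^+=[1.1642, 1.7014]  P^+=[0.4611 -0.1570; -0.1570 0.3401]
step 2: x^-=[1.3343, 1.7014]  P^-=[0.5731 -0.1180; -0.1180 0.4301]  H_jac=[0.6171 0.7869]  S=[0.7200]  K=[0.3623; 0.3689]  nu=[-5.1022]  x^+=[-0.5141, -0.1809]  P^+=[0.4786 -0.2142; -0.2142 0.3321]

H_jac[0,0] = 0.6171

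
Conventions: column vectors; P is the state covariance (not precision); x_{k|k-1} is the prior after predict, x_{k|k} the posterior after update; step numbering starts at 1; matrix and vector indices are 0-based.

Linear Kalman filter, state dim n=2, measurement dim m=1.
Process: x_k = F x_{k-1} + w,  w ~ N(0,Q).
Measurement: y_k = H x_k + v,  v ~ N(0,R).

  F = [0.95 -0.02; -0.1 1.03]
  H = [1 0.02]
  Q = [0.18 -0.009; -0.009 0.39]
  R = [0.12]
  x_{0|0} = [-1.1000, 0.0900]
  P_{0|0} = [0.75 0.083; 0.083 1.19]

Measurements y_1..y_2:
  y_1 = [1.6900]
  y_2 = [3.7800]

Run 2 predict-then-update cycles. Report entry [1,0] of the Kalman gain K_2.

step 1: x^-=[-1.0468, 0.2027]  P^-=[0.8542 -0.0234; -0.0234 1.6429]  S=[0.9739]  K=[0.8766; 0.0097]  nu=[2.7327]  x^+=[1.3487, 0.2293]  P^+=[0.1058 -0.0317; -0.0317 1.6428]
step 2: x^-=[1.2767, 0.1013]  P^-=[0.2774 -0.0840; -0.0840 2.1404]  S=[0.3949]  K=[0.6982; -0.1042]  nu=[2.5013]  x^+=[3.0230, -0.1594]  P^+=[0.0849 -0.0552; -0.0552 2.1361]

K[1,0] = -0.1042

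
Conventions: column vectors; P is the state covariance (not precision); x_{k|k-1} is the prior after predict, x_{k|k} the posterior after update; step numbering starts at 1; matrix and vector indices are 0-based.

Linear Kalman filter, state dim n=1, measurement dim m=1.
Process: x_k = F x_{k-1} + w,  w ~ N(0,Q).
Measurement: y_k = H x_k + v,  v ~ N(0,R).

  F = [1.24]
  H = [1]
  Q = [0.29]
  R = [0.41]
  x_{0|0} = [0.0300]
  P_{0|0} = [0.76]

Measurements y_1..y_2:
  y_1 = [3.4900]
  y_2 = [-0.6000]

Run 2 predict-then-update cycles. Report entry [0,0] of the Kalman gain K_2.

step 1: x^-=[0.0372]  P^-=[1.4586]  S=[1.8686]  K=[0.7806]  nu=[3.4528]  x^+=[2.7324]  P^+=[0.3200]
step 2: x^-=[3.3882]  P^-=[0.7821]  S=[1.1921]  K=[0.6561]  nu=[-3.9882]  x^+=[0.7717]  P^+=[0.2690]

K[0,0] = 0.6561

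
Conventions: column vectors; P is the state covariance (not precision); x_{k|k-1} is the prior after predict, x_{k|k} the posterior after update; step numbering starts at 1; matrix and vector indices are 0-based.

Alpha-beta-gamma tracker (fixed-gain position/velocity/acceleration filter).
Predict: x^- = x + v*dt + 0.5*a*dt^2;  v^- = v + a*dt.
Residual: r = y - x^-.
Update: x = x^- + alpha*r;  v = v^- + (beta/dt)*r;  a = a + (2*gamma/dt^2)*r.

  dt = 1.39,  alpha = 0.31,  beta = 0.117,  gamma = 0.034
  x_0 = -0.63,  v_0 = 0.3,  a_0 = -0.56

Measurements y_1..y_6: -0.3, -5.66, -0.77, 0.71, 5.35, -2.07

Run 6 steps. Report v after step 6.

v_post = -0.6011

step 1: x_pred=-0.7540  r=0.4540  x^+=-0.6133  v^+=-0.4402  a^+=-0.5440
step 2: x_pred=-1.7507  r=-3.9093  x^+=-2.9626  v^+=-1.5254  a^+=-0.6816
step 3: x_pred=-5.7414  r=4.9714  x^+=-4.2003  v^+=-2.0544  a^+=-0.5066
step 4: x_pred=-7.5453  r=8.2553  x^+=-4.9862  v^+=-2.0638  a^+=-0.2161
step 5: x_pred=-8.0636  r=13.4136  x^+=-3.9054  v^+=-1.2351  a^+=0.2560
step 6: x_pred=-5.3749  r=3.3049  x^+=-4.3504  v^+=-0.6011  a^+=0.3723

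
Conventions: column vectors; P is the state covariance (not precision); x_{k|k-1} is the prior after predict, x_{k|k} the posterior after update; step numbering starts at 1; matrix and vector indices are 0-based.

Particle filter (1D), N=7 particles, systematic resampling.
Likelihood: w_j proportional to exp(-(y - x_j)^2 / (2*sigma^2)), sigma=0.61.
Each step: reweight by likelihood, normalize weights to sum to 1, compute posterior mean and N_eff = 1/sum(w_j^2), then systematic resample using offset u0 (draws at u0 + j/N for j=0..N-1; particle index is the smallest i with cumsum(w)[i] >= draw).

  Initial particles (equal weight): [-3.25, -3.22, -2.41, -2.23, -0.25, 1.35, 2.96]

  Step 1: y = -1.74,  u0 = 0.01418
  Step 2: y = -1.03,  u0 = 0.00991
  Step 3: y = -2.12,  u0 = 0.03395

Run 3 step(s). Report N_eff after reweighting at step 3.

N_eff = 6.9842

step 1: w=[0.0329, 0.0371, 0.3849, 0.5096, 0.0356, 0.0000, 0.0000]  mean=-2.2990  Neff=2.4301  idx=[0, 2, 2, 2, 3, 3, 3]
step 2: w=[0.0020, 0.1161, 0.1161, 0.1161, 0.2166, 0.2166, 0.2166]  mean=-2.2947  Neff=5.5196  idx=[1, 2, 3, 4, 5, 5, 6]
step 3: w=[0.1350, 0.1350, 0.1350, 0.1487, 0.1487, 0.1487, 0.1487]  mean=-2.3029  Neff=6.9842  idx=[0, 1, 2, 3, 4, 5, 6]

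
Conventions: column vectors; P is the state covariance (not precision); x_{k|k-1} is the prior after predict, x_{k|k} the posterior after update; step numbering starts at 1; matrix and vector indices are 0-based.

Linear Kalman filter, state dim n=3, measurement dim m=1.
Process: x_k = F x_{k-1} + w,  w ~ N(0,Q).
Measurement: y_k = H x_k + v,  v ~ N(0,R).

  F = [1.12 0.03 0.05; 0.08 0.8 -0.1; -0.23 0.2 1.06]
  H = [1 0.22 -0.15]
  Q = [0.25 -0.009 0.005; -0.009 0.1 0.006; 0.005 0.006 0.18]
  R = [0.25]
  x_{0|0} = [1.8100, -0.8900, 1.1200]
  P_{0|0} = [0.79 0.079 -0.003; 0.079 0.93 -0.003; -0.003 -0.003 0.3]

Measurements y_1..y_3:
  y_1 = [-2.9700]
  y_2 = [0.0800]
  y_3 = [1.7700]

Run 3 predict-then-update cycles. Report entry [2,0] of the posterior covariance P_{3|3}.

P_post[2,0] = 0.1238

step 1: x^-=[2.0565, -0.6792, 0.5929]  P^-=[1.2475 0.1538 -0.1635; 0.1538 0.7139 0.0924; -0.1635 0.0924 0.5890]  S=[1.6560]  K=[0.7886; 0.1793; -0.1398]  nu=[-4.7881]  x^+=[-1.7194, -1.5379, 1.2624]  P^+=[0.2177 -0.0804 0.0191; -0.0804 0.6606 0.1339; 0.0191 0.1339 0.5566]
step 2: x^-=[-1.9088, -1.4941, 1.4260]  P^-=[0.5222 -0.0458 -0.0071; -0.0458 0.4977 0.1751; -0.0071 0.1751 0.8982]  S=[0.7869]  K=[0.6522; 0.0476; -0.1312]  nu=[2.5314]  x^+=[-0.2579, -1.3736, 1.0939]  P^+=[0.1875 -0.0702 0.0603; -0.0702 0.4960 0.1801; 0.0603 0.1801 0.8847]
step 3: x^-=[-0.2754, -1.2289, 0.9441]  P^-=[0.4905 -0.0476 0.0697; -0.0476 0.3887 0.1555; 0.0697 0.1555 1.2572]  S=[0.7354]  K=[0.6384; 0.0198; -0.1151]  nu=[2.4574]  x^+=[1.2935, -1.1803, 0.6613]  P^+=[0.1907 -0.0569 0.1238; -0.0569 0.3884 0.1572; 0.1238 0.1572 1.2475]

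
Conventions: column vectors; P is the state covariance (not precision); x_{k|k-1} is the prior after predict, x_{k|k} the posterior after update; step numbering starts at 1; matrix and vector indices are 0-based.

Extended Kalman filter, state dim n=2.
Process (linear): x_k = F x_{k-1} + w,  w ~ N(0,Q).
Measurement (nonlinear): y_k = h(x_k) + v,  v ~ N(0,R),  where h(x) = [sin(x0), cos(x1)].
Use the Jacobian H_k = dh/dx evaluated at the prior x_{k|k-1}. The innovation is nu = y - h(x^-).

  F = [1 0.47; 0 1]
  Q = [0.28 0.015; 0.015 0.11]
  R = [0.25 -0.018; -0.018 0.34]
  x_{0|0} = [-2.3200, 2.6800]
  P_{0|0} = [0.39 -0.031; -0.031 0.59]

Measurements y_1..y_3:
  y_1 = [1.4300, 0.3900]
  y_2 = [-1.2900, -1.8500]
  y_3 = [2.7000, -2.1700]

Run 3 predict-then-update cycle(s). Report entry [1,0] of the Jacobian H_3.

H_jac[1,0] = 0.0000

step 1: x^-=[-1.0604, 2.6800]  P^-=[0.7712 0.2613; 0.2613 0.7000]  H_jac=[0.4885 0.0000; 0.0000 -0.4454]  S=[0.4340 -0.0749; -0.0749 0.4789]  K=[0.8490 -0.1103; 0.1869 -0.6219]  nu=[2.3026, 1.2853]  x^+=[0.7525, 2.3109]  P^+=[0.4385 0.1185; 0.1185 0.4823]
step 2: x^-=[1.8387, 2.3109]  P^-=[0.9365 0.3602; 0.3602 0.5923]  H_jac=[-0.2647 0.0000; 0.0000 -0.7384]  S=[0.3156 0.0524; 0.0524 0.6629]  K=[-0.7283 -0.3436; -0.1951 -0.6443]  nu=[-2.2543, -1.1756]  x^+=[3.8846, 3.5082]  P^+=[0.6645 0.1405; 0.1405 0.2919]
step 3: x^-=[5.5335, 3.5082]  P^-=[1.1411 0.2927; 0.2927 0.4019]  H_jac=[0.7319 0.0000; 0.0000 0.3585]  S=[0.8612 0.0588; 0.0588 0.3917]  K=[0.9613 0.1236; 0.2259 0.3340]  nu=[3.3814, -1.2365]  x^+=[8.6311, 3.8593]  P^+=[0.3253 0.0690; 0.0690 0.3054]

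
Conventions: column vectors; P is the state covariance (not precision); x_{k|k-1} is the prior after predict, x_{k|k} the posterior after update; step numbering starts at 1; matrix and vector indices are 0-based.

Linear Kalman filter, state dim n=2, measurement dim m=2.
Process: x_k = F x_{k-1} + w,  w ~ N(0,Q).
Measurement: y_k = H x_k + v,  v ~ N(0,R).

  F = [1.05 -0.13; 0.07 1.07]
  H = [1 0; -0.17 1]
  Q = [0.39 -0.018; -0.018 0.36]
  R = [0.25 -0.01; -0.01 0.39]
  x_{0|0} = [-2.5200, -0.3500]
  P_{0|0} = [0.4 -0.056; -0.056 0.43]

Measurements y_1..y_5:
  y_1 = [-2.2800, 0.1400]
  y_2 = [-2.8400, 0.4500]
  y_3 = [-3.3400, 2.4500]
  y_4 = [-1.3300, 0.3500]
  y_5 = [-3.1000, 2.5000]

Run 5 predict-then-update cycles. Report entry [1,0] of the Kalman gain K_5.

step 1: x^-=[-2.6005, -0.5509]  P^-=[0.8536 -0.1108; -0.1108 0.8459]  S=[1.1036 -0.2659; -0.2659 1.2982]  K=[0.7636 -0.0407; 0.0632 0.6790]  nu=[0.3205, 0.2488]  x^+=[-2.3659, -0.3617]  P^+=[0.1913 0.0090; 0.0090 0.2657]
step 2: x^-=[-2.4372, -0.5526]  P^-=[0.6030 -0.0309; -0.0309 0.6665]  S=[0.8530 -0.1434; -0.1434 1.0844]  K=[0.7018 -0.0302; 0.0695 0.6286]  nu=[-0.4028, 0.5883]  x^+=[-2.7376, -0.2108]  P^+=[0.1758 0.0111; 0.0111 0.2464]
step 3: x^-=[-2.8471, -0.4172]  P^-=[0.5849 -0.0270; -0.0270 0.6446]  S=[0.8349 -0.1364; -0.1364 1.0607]  K=[0.6957 -0.0297; 0.0691 0.6209]  nu=[-0.4929, 2.3832]  x^+=[-3.2608, 1.0285]  P^+=[0.1742 0.0111; 0.0111 0.2434]
step 4: x^-=[-3.5576, 0.8723]  P^-=[0.5832 -0.0267; -0.0267 0.6411]  S=[0.8332 -0.1358; -0.1358 1.0571]  K=[0.6951 -0.0297; 0.0690 0.6197]  nu=[2.2276, -1.1271]  x^+=[-1.9757, 0.3275]  P^+=[0.1741 0.0110; 0.0110 0.2429]
step 5: x^-=[-2.1171, 0.2122]  P^-=[0.5830 -0.0267; -0.0267 0.6406]  S=[0.8330 -0.1358; -0.1358 1.0565]  K=[0.6950 -0.0297; 0.0690 0.6195]  nu=[-0.9829, 1.9279]  x^+=[-2.8576, 1.3387]  P^+=[0.1741 0.0110; 0.0110 0.2428]

K[1,0] = 0.0690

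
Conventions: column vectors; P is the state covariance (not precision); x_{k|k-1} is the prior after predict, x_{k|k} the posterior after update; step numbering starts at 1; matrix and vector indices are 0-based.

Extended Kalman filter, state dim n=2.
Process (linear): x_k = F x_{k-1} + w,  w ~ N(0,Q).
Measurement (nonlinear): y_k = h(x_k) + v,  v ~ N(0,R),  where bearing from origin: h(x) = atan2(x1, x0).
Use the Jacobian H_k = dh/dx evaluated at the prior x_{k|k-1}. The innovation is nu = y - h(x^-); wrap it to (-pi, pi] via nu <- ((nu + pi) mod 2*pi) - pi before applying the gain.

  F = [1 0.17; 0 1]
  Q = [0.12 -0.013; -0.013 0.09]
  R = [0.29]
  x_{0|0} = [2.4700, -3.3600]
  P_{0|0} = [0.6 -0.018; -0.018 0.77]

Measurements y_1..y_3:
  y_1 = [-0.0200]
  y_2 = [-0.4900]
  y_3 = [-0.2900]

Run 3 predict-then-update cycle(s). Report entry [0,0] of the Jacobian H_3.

H_jac[0,0] = 0.2592

step 1: x^-=[1.8988, -3.3600]  P^-=[0.7361 0.0999; 0.0999 0.8600]  H_jac=[0.2256 0.1275]  S=[0.3472]  K=[0.5150; 0.3807]  nu=[1.0364]  x^+=[2.4325, -2.9654]  P^+=[0.6441 0.0318; 0.0318 0.8097]
step 2: x^-=[1.9284, -2.9654]  P^-=[0.7983 0.1565; 0.1565 0.8997]  H_jac=[0.2370 0.1541]  S=[0.3676]  K=[0.5802; 0.4780]  nu=[0.5042]  x^+=[2.2210, -2.7244]  P^+=[0.6745 0.0545; 0.0545 0.8157]
step 3: x^-=[1.7578, -2.7244]  P^-=[0.8366 0.1802; 0.1802 0.9057]  H_jac=[0.2592 0.1672]  S=[0.3871]  K=[0.6379; 0.5118]  nu=[0.7078]  x^+=[2.2093, -2.3622]  P^+=[0.6791 0.0538; 0.0538 0.8043]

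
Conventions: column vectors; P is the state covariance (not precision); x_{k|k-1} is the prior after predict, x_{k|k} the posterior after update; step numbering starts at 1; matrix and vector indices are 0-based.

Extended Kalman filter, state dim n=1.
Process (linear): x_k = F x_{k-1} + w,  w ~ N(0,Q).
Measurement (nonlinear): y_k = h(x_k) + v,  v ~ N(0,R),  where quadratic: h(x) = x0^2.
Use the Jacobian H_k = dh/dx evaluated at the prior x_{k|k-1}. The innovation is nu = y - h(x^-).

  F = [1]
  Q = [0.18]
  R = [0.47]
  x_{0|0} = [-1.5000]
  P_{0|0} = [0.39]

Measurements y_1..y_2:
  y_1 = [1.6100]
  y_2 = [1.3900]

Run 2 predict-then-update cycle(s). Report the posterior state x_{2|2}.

step 1: x^-=[-1.5000]  P^-=[0.5700]  H_jac=[-3.0000]  S=[5.6000]  K=[-0.3054]  nu=[-0.6400]  x^+=[-1.3046]  P^+=[0.0478]
step 2: x^-=[-1.3046]  P^-=[0.2278]  H_jac=[-2.6091]  S=[2.0210]  K=[-0.2941]  nu=[-0.3119]  x^+=[-1.2128]  P^+=[0.0530]

x_post = [-1.2128]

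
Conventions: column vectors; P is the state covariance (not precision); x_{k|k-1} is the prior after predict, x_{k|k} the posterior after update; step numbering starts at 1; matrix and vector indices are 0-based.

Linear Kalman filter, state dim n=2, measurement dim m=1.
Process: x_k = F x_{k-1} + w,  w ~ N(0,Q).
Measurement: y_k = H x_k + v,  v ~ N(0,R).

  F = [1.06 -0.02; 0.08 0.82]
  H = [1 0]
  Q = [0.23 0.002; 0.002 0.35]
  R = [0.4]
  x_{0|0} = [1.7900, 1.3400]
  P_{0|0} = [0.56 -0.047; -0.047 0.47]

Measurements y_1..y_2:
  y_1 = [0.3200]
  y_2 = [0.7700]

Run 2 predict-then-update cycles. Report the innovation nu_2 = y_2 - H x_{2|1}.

innov = [-0.0656]

step 1: x^-=[1.8706, 1.2420]  P^-=[0.8614 0.0010; 0.0010 0.6634]  S=[1.2614]  K=[0.6829; 0.0008]  nu=[-1.5506]  x^+=[0.8117, 1.2408]  P^+=[0.2732 0.0003; 0.0003 0.6634]
step 2: x^-=[0.8356, 1.0824]  P^-=[0.5372 0.0146; 0.0146 0.7979]  S=[0.9372]  K=[0.5732; 0.0155]  nu=[-0.0656]  x^+=[0.7980, 1.0813]  P^+=[0.2293 0.0062; 0.0062 0.7977]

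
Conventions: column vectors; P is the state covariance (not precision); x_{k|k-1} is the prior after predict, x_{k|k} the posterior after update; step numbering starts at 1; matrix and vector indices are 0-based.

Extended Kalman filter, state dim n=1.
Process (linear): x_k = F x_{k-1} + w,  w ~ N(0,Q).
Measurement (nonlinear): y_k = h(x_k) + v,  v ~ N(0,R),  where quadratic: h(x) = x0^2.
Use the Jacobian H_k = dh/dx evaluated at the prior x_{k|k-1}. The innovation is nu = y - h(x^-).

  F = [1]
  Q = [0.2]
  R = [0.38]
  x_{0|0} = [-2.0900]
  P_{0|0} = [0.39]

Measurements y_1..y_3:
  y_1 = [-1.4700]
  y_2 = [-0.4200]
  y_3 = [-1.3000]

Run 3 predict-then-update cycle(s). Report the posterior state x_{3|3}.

x_post = [0.2112]

step 1: x^-=[-2.0900]  P^-=[0.5900]  H_jac=[-4.1800]  S=[10.6887]  K=[-0.2307]  nu=[-5.8381]  x^+=[-0.7430]  P^+=[0.0210]
step 2: x^-=[-0.7430]  P^-=[0.2210]  H_jac=[-1.4860]  S=[0.8679]  K=[-0.3783]  nu=[-0.9720]  x^+=[-0.3752]  P^+=[0.0967]
step 3: x^-=[-0.3752]  P^-=[0.2967]  H_jac=[-0.7505]  S=[0.5471]  K=[-0.4070]  nu=[-1.4408]  x^+=[0.2112]  P^+=[0.2061]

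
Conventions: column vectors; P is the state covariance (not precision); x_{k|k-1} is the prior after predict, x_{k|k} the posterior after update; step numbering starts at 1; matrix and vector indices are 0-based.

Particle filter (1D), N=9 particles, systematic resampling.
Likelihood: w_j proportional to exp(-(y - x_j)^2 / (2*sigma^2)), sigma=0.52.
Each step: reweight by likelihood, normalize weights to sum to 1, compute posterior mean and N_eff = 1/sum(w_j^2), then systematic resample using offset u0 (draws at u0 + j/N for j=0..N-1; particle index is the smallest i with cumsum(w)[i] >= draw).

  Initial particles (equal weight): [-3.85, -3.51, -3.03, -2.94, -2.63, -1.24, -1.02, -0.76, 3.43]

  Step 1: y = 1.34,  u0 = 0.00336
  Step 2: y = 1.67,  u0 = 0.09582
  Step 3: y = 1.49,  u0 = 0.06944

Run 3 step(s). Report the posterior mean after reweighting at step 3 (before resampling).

post_mean = 3.4300

step 1: w=[0.0000, 0.0000, 0.0000, 0.0000, 0.0000, 0.0071, 0.0529, 0.4518, 0.4882]  mean=1.2683  Neff=2.2457  idx=[5, 7, 7, 7, 7, 8, 8, 8, 8]
step 2: w=[0.0000, 0.0014, 0.0014, 0.0014, 0.0014, 0.2486, 0.2486, 0.2486, 0.2486]  mean=3.4067  Neff=4.0446  idx=[5, 5, 6, 6, 7, 7, 8, 8, 8]
step 3: w=[0.1111, 0.1111, 0.1111, 0.1111, 0.1111, 0.1111, 0.1111, 0.1111, 0.1111]  mean=3.4300  Neff=9.0000  idx=[0, 1, 2, 3, 4, 5, 6, 7, 8]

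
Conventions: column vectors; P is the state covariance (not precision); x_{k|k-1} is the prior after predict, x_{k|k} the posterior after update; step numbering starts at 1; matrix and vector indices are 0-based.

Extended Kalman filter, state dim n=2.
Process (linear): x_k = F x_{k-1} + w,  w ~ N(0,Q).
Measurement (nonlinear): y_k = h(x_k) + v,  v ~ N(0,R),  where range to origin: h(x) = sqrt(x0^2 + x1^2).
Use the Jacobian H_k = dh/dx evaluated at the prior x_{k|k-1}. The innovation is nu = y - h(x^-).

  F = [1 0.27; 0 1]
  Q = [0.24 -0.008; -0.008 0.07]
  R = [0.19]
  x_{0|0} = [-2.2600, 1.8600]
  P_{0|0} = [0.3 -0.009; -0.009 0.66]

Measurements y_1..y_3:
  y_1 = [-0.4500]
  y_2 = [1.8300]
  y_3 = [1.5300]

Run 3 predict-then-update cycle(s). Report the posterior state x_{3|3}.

x_post = [-1.5586, -0.3793]

step 1: x^-=[-1.7578, 1.8600]  P^-=[0.5833 0.1612; 0.1612 0.7300]  H_jac=[-0.6869 0.7268]  S=[0.6898]  K=[-0.4109; 0.6086]  nu=[-3.0092]  x^+=[-0.5213, 0.0286]  P^+=[0.4668 0.3337; 0.3337 0.4745]
step 2: x^-=[-0.5136, 0.0286]  P^-=[0.9216 0.4538; 0.4538 0.5445]  H_jac=[-0.9985 0.0555]  S=[1.0601]  K=[-0.8442; -0.3989]  nu=[1.3156]  x^+=[-1.6243, -0.4962]  P^+=[0.1660 0.0968; 0.0968 0.3758]
step 3: x^-=[-1.7583, -0.4962]  P^-=[0.4857 0.1903; 0.1903 0.4458]  H_jac=[-0.9624 -0.2716]  S=[0.7722]  K=[-0.6722; -0.3939]  nu=[-0.2969]  x^+=[-1.5586, -0.3793]  P^+=[0.1367 -0.0142; -0.0142 0.3259]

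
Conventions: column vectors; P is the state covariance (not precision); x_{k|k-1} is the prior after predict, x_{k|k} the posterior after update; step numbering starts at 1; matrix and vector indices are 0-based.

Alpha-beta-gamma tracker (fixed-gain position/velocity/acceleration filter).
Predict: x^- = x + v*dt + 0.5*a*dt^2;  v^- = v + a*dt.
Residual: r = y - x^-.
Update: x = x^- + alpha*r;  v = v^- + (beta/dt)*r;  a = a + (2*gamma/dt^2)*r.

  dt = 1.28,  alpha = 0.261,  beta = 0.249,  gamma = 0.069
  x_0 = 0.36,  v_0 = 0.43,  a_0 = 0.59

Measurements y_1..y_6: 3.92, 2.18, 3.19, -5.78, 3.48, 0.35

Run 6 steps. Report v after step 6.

v_post = -3.2764

step 1: x_pred=1.3937  r=2.5263  x^+=2.0531  v^+=1.6766  a^+=0.8028
step 2: x_pred=4.8568  r=-2.6768  x^+=4.1582  v^+=2.1835  a^+=0.5773
step 3: x_pred=7.4260  r=-4.2360  x^+=6.3204  v^+=2.0984  a^+=0.2205
step 4: x_pred=9.1870  r=-14.9670  x^+=5.2806  v^+=-0.5309  a^+=-1.0401
step 5: x_pred=3.7491  r=-0.2691  x^+=3.6788  v^+=-1.9145  a^+=-1.0628
step 6: x_pred=0.3576  r=-0.0076  x^+=0.3556  v^+=-3.2764  a^+=-1.0634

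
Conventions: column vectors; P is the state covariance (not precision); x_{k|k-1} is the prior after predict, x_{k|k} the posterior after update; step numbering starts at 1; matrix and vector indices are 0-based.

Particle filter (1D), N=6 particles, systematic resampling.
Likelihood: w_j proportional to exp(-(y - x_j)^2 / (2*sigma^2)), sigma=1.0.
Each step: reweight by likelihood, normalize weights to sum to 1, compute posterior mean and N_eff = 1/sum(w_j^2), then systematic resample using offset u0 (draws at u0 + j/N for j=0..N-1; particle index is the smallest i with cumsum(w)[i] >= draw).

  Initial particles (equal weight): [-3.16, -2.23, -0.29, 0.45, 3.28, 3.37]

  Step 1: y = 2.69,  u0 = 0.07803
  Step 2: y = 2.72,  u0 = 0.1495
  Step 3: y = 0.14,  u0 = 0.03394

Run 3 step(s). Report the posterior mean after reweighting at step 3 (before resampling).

step 1: w=[0.0000, 0.0000, 0.0068, 0.0471, 0.4865, 0.4595]  mean=3.1636  Neff=2.2215  idx=[4, 4, 4, 5, 5, 5]
step 2: w=[0.1712, 0.1712, 0.1712, 0.1621, 0.1621, 0.1621]  mean=3.3238  Neff=5.9956  idx=[0, 1, 2, 3, 4, 5]
step 3: w=[0.1904, 0.1904, 0.1904, 0.1429, 0.1429, 0.1429]  mean=3.3186  Neff=5.8808  idx=[0, 1, 1, 2, 3, 5]

post_mean = 3.3186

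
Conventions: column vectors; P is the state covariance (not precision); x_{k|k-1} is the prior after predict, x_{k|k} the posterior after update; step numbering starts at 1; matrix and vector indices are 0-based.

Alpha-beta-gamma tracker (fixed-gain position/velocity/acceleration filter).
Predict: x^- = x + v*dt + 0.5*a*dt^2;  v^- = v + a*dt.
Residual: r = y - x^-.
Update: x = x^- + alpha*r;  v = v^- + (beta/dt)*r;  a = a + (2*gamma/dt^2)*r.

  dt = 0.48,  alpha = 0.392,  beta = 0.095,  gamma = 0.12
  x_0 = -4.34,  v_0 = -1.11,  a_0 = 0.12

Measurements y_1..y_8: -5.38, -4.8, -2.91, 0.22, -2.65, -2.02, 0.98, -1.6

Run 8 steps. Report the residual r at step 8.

resid = -8.5326

step 1: x_pred=-4.8590  r=-0.5210  x^+=-5.0632  v^+=-1.1555  a^+=-0.4227
step 2: x_pred=-5.6666  r=0.8666  x^+=-5.3269  v^+=-1.1869  a^+=0.4799
step 3: x_pred=-5.8413  r=2.9313  x^+=-4.6922  v^+=-0.3764  a^+=3.5334
step 4: x_pred=-4.4659  r=4.6859  x^+=-2.6290  v^+=2.2470  a^+=8.4145
step 5: x_pred=-0.5811  r=-2.0689  x^+=-1.3921  v^+=5.8765  a^+=6.2594
step 6: x_pred=2.1497  r=-4.1697  x^+=0.5152  v^+=8.0558  a^+=1.9159
step 7: x_pred=4.6027  r=-3.6227  x^+=3.1826  v^+=8.2584  a^+=-1.8577
step 8: x_pred=6.9326  r=-8.5326  x^+=3.5878  v^+=5.6780  a^+=-10.7458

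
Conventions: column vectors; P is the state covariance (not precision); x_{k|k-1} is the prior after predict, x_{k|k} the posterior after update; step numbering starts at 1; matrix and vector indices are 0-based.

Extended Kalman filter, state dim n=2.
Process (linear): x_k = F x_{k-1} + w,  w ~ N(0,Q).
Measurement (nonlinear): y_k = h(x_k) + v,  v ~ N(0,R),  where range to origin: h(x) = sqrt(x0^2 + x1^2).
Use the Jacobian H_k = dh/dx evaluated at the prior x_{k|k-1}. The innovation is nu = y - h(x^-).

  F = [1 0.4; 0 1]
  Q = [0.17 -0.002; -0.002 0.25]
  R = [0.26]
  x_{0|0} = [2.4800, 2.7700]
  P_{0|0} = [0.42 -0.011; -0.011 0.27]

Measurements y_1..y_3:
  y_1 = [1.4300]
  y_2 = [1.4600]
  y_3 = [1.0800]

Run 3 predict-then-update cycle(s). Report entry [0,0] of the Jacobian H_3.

step 1: x^-=[3.5880, 2.7700]  P^-=[0.6244 0.0950; 0.0950 0.5200]  H_jac=[0.7916 0.6111]  S=[0.9373]  K=[0.5892; 0.4192]  nu=[-3.1028]  x^+=[1.7597, 1.4691]  P^+=[0.2990 -0.1366; -0.1366 0.3552]
step 2: x^-=[2.3474, 1.4691]  P^-=[0.4166 0.0035; 0.0035 0.6052]  H_jac=[0.8477 0.5305]  S=[0.7329]  K=[0.4844; 0.4423]  nu=[-1.3092]  x^+=[1.7132, 0.8901]  P^+=[0.2446 -0.1534; -0.1534 0.4619]
step 3: x^-=[2.0693, 0.8901]  P^-=[0.3658 0.0293; 0.0293 0.7119]  H_jac=[0.9186 0.3952]  S=[0.7011]  K=[0.4958; 0.4397]  nu=[-1.1726]  x^+=[1.4879, 0.3746]  P^+=[0.1934 -0.1235; -0.1235 0.5764]

H_jac[0,0] = 0.9186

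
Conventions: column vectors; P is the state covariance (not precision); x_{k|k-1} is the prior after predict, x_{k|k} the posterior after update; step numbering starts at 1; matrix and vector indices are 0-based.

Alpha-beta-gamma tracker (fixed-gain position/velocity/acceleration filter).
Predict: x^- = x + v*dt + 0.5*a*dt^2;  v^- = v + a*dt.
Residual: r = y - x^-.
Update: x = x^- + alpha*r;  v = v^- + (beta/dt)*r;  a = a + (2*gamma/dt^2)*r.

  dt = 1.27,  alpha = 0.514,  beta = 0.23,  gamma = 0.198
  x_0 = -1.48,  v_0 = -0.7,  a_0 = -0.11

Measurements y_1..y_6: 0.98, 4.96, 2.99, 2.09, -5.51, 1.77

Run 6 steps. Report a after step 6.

a_post = -3.8237

step 1: x_pred=-2.4577  r=3.4377  x^+=-0.6907  v^+=-0.2171  a^+=0.7340
step 2: x_pred=-0.3745  r=5.3345  x^+=2.3674  v^+=1.6812  a^+=2.0438
step 3: x_pred=6.1507  r=-3.1607  x^+=4.5261  v^+=3.7043  a^+=1.2677
step 4: x_pred=10.2530  r=-8.1630  x^+=6.0572  v^+=3.8360  a^+=-0.7364
step 5: x_pred=10.3351  r=-15.8451  x^+=2.1907  v^+=0.0312  a^+=-4.6267
step 6: x_pred=-1.5009  r=3.2709  x^+=0.1803  v^+=-5.2524  a^+=-3.8237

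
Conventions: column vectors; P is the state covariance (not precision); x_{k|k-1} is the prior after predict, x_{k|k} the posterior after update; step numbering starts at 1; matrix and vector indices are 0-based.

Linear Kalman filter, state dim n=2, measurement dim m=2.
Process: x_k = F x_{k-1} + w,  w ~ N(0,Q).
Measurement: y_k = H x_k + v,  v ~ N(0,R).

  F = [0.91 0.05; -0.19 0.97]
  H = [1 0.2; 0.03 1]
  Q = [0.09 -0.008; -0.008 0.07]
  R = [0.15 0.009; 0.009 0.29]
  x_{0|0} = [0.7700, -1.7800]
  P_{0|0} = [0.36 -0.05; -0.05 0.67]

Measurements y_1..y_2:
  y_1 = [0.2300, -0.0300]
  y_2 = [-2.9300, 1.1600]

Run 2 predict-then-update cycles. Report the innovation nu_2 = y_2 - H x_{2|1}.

step 1: x^-=[0.6117, -1.8729]  P^-=[0.3852 -0.0814; -0.0814 0.7318]  S=[0.5320 0.0850; 0.0850 1.0173]  K=[0.7141 -0.1284; 0.0076 0.7164]  nu=[-0.0071, 1.8245]  x^+=[0.3724, -0.5659]  P^+=[0.1128 -0.0342; -0.0342 0.2088]
step 2: x^-=[0.3106, -0.6197]  P^-=[0.1808 -0.0472; -0.0472 0.2832]  S=[0.3233 0.0236; 0.0236 0.5705]  K=[0.5371 -0.0954; -0.0069 0.4942]  nu=[-3.1167, 1.7704]  x^+=[-1.5323, 0.2766]  P^+=[0.0848 -0.0254; -0.0254 0.1440]

innov = [-3.1167, 1.7704]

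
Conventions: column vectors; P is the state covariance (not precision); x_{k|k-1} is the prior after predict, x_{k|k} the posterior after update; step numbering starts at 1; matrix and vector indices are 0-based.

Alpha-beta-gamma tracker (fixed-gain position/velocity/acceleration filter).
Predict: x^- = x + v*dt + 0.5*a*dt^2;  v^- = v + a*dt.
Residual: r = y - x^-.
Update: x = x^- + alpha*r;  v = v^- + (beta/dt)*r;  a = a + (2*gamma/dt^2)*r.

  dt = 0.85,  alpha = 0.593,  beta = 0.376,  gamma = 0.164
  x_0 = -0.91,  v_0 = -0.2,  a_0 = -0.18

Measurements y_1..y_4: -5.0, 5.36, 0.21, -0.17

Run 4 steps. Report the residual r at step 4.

resid = -4.5258

step 1: x_pred=-1.1450  r=-3.8550  x^+=-3.4310  v^+=-2.0583  a^+=-1.9301
step 2: x_pred=-5.8778  r=11.2378  x^+=0.7862  v^+=1.2722  a^+=3.1716
step 3: x_pred=3.0134  r=-2.8034  x^+=1.3510  v^+=2.7281  a^+=1.8990
step 4: x_pred=4.3558  r=-4.5258  x^+=1.6720  v^+=2.3402  a^+=-0.1557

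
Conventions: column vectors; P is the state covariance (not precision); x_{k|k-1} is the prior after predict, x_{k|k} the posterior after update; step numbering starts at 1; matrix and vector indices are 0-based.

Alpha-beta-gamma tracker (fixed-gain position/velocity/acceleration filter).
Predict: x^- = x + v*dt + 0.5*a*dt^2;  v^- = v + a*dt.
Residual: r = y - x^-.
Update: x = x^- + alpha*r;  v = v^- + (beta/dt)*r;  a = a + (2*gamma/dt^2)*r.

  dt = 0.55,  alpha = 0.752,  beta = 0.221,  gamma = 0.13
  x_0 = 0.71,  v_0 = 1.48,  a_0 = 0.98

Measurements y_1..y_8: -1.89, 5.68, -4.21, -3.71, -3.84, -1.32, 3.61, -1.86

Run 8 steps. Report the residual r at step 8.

resid = -4.3291

step 1: x_pred=1.6722  r=-3.5622  x^+=-1.0066  v^+=0.5876  a^+=-2.0817
step 2: x_pred=-0.9982  r=6.6782  x^+=4.0238  v^+=2.1261  a^+=3.6582
step 3: x_pred=5.7465  r=-9.9565  x^+=-1.7408  v^+=0.1374  a^+=-4.8994
step 4: x_pred=-2.4062  r=-1.3038  x^+=-3.3867  v^+=-3.0811  a^+=-6.0200
step 5: x_pred=-5.9918  r=2.1518  x^+=-4.3736  v^+=-5.5275  a^+=-4.1705
step 6: x_pred=-8.0445  r=6.7245  x^+=-2.9877  v^+=-5.1192  a^+=1.6093
step 7: x_pred=-5.5598  r=9.1698  x^+=1.3359  v^+=-0.5495  a^+=9.4908
step 8: x_pred=2.4691  r=-4.3291  x^+=-0.7864  v^+=2.9309  a^+=5.7699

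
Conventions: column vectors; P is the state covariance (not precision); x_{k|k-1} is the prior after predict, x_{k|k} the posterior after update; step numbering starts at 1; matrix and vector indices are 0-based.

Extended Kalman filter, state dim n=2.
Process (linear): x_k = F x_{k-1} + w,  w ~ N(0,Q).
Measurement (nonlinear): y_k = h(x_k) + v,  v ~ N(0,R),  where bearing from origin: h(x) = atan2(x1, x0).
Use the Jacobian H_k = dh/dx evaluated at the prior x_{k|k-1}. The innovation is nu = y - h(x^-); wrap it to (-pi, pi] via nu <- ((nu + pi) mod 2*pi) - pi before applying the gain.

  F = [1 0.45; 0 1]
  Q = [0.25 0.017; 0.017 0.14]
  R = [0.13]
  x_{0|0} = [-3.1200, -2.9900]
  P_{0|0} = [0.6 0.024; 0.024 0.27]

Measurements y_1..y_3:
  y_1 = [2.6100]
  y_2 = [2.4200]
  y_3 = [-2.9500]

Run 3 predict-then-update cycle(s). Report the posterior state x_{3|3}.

x_post = [-7.4239, -2.1734]

step 1: x^-=[-4.4655, -2.9900]  P^-=[0.9263 0.1625; 0.1625 0.4100]  H_jac=[0.1035 -0.1546]  S=[0.1445]  K=[0.4897; -0.3222]  nu=[-1.1216]  x^+=[-5.0147, -2.6286]  P^+=[0.8916 0.1853; 0.1853 0.3950]
step 2: x^-=[-6.1976, -2.6286]  P^-=[1.3884 0.3801; 0.3801 0.5350]  H_jac=[0.0580 -0.1368]  S=[0.1386]  K=[0.2060; -0.3687]  nu=[-1.1227]  x^+=[-6.4288, -2.2146]  P^+=[1.3825 0.3906; 0.3906 0.5161]
step 3: x^-=[-7.4254, -2.2146]  P^-=[2.0885 0.6398; 0.6398 0.6561]  H_jac=[0.0369 -0.1237]  S=[0.1370]  K=[-0.0153; -0.4199]  nu=[-0.0983]  x^+=[-7.4239, -2.1734]  P^+=[2.0885 0.6390; 0.6390 0.6320]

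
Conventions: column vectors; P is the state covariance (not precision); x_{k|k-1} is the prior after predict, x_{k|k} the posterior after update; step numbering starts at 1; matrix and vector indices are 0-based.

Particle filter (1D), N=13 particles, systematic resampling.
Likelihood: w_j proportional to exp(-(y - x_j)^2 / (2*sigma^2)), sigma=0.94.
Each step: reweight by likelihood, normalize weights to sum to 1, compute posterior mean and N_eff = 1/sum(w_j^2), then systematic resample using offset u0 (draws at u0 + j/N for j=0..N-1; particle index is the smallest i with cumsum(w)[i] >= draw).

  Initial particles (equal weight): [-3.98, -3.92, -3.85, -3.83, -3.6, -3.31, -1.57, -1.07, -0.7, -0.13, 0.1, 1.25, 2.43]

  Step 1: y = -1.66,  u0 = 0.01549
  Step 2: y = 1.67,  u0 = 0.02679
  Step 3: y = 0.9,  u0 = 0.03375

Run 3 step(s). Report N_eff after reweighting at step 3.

N_eff = 10.1394

step 1: w=[0.0139, 0.0162, 0.0193, 0.0203, 0.0347, 0.0625, 0.2902, 0.2394, 0.1731, 0.0775, 0.0505, 0.0024, 0.0000]  mean=-1.4373  Neff=5.3645  idx=[1, 4, 6, 6, 6, 6, 7, 7, 7, 8, 8, 8, 9]
step 2: w=[0.0000, 0.0000, 0.0078, 0.0078, 0.0078, 0.0078, 0.0422, 0.0422, 0.0422, 0.1232, 0.1232, 0.1232, 0.4727]  mean=-0.5045  Neff=3.6427  idx=[5, 7, 9, 9, 10, 11, 11, 12, 12, 12, 12, 12, 12]
step 3: w=[0.0069, 0.0241, 0.0510, 0.0510, 0.0510, 0.0510, 0.0510, 0.1190, 0.1190, 0.1190, 0.1190, 0.1190, 0.1190]  mean=-0.3078  Neff=10.1394  idx=[2, 3, 5, 6, 7, 8, 8, 9, 10, 10, 11, 11, 12]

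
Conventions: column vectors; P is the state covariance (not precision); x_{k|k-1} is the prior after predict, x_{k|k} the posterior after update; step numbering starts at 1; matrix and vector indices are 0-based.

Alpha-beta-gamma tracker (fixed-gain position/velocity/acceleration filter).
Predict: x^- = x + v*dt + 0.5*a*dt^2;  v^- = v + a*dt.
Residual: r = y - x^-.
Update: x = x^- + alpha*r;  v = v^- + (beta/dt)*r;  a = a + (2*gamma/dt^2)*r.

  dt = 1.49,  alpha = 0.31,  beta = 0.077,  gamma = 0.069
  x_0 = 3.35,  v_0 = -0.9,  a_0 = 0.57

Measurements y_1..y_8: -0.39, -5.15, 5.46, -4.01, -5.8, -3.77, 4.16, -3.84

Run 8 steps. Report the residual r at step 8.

resid = -0.1051

step 1: x_pred=2.6417  r=-3.0317  x^+=1.7019  v^+=-0.2074  a^+=0.3815
step 2: x_pred=1.8164  r=-6.9664  x^+=-0.3432  v^+=0.0011  a^+=-0.0515
step 3: x_pred=-0.3986  r=5.8586  x^+=1.4176  v^+=0.2272  a^+=0.3127
step 4: x_pred=2.1031  r=-6.1131  x^+=0.2081  v^+=0.3772  a^+=-0.0673
step 5: x_pred=0.6954  r=-6.4954  x^+=-1.3182  v^+=-0.0588  a^+=-0.4710
step 6: x_pred=-1.9287  r=-1.8413  x^+=-2.4995  v^+=-0.8558  a^+=-0.5855
step 7: x_pred=-4.4245  r=8.5845  x^+=-1.7633  v^+=-1.2846  a^+=-0.0519
step 8: x_pred=-3.7349  r=-0.1051  x^+=-3.7675  v^+=-1.3673  a^+=-0.0584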